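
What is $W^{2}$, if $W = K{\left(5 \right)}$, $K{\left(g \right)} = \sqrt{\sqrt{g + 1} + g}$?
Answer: $5 + \sqrt{6} \approx 7.4495$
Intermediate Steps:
$K{\left(g \right)} = \sqrt{g + \sqrt{1 + g}}$ ($K{\left(g \right)} = \sqrt{\sqrt{1 + g} + g} = \sqrt{g + \sqrt{1 + g}}$)
$W = \sqrt{5 + \sqrt{6}}$ ($W = \sqrt{5 + \sqrt{1 + 5}} = \sqrt{5 + \sqrt{6}} \approx 2.7294$)
$W^{2} = \left(\sqrt{5 + \sqrt{6}}\right)^{2} = 5 + \sqrt{6}$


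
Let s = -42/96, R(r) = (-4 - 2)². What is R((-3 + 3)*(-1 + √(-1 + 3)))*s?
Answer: -63/4 ≈ -15.750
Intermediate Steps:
R(r) = 36 (R(r) = (-6)² = 36)
s = -7/16 (s = -42*1/96 = -7/16 ≈ -0.43750)
R((-3 + 3)*(-1 + √(-1 + 3)))*s = 36*(-7/16) = -63/4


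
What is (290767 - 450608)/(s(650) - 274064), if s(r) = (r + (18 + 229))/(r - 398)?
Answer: 13426644/23021077 ≈ 0.58323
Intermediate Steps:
s(r) = (247 + r)/(-398 + r) (s(r) = (r + 247)/(-398 + r) = (247 + r)/(-398 + r))
(290767 - 450608)/(s(650) - 274064) = (290767 - 450608)/((247 + 650)/(-398 + 650) - 274064) = -159841/(897/252 - 274064) = -159841/((1/252)*897 - 274064) = -159841/(299/84 - 274064) = -159841/(-23021077/84) = -159841*(-84/23021077) = 13426644/23021077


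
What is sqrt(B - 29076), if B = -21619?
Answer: I*sqrt(50695) ≈ 225.16*I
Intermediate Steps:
sqrt(B - 29076) = sqrt(-21619 - 29076) = sqrt(-50695) = I*sqrt(50695)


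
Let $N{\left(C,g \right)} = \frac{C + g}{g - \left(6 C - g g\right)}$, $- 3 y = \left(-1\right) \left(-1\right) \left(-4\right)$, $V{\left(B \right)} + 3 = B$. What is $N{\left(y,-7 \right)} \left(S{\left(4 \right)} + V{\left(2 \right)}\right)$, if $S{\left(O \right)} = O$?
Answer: $- \frac{1}{2} \approx -0.5$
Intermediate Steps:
$V{\left(B \right)} = -3 + B$
$y = \frac{4}{3}$ ($y = - \frac{\left(-1\right) \left(-1\right) \left(-4\right)}{3} = - \frac{1 \left(-4\right)}{3} = \left(- \frac{1}{3}\right) \left(-4\right) = \frac{4}{3} \approx 1.3333$)
$N{\left(C,g \right)} = \frac{C + g}{g + g^{2} - 6 C}$ ($N{\left(C,g \right)} = \frac{C + g}{g - \left(- g^{2} + 6 C\right)} = \frac{C + g}{g + g^{2} - 6 C}$)
$N{\left(y,-7 \right)} \left(S{\left(4 \right)} + V{\left(2 \right)}\right) = \frac{\frac{4}{3} - 7}{-7 + \left(-7\right)^{2} - 8} \left(4 + \left(-3 + 2\right)\right) = \frac{1}{-7 + 49 - 8} \left(- \frac{17}{3}\right) \left(4 - 1\right) = \frac{1}{34} \left(- \frac{17}{3}\right) 3 = \left(- \frac{1}{6}\right) 3 = - \frac{1}{2}$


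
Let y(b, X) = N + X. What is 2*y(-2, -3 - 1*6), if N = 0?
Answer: -18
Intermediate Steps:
y(b, X) = X (y(b, X) = 0 + X = X)
2*y(-2, -3 - 1*6) = 2*(-3 - 1*6) = 2*(-3 - 6) = 2*(-9) = -18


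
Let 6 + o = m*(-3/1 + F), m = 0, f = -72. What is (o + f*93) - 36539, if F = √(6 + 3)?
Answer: -43241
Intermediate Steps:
F = 3 (F = √9 = 3)
o = -6 (o = -6 + 0*(-3/1 + 3) = -6 + 0*(-3*1 + 3) = -6 + 0*(-3 + 3) = -6 + 0*0 = -6 + 0 = -6)
(o + f*93) - 36539 = (-6 - 72*93) - 36539 = (-6 - 6696) - 36539 = -6702 - 36539 = -43241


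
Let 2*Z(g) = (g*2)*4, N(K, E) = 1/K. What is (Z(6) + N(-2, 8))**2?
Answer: 2209/4 ≈ 552.25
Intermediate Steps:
Z(g) = 4*g (Z(g) = ((g*2)*4)/2 = ((2*g)*4)/2 = (8*g)/2 = 4*g)
(Z(6) + N(-2, 8))**2 = (4*6 + 1/(-2))**2 = (24 - 1/2)**2 = (47/2)**2 = 2209/4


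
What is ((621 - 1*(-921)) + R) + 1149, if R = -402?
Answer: 2289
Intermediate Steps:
((621 - 1*(-921)) + R) + 1149 = ((621 - 1*(-921)) - 402) + 1149 = ((621 + 921) - 402) + 1149 = (1542 - 402) + 1149 = 1140 + 1149 = 2289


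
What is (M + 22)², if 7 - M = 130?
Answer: 10201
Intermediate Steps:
M = -123 (M = 7 - 1*130 = 7 - 130 = -123)
(M + 22)² = (-123 + 22)² = (-101)² = 10201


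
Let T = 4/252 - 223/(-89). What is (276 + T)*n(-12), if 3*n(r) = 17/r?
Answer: -13274195/100926 ≈ -131.52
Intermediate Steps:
T = 14138/5607 (T = 4*(1/252) - 223*(-1/89) = 1/63 + 223/89 = 14138/5607 ≈ 2.5215)
n(r) = 17/(3*r) (n(r) = (17/r)/3 = 17/(3*r))
(276 + T)*n(-12) = (276 + 14138/5607)*((17/3)/(-12)) = 1561670*((17/3)*(-1/12))/5607 = (1561670/5607)*(-17/36) = -13274195/100926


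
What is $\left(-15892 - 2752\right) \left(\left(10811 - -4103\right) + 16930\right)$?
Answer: $-593699536$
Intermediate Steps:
$\left(-15892 - 2752\right) \left(\left(10811 - -4103\right) + 16930\right) = - 18644 \left(\left(10811 + 4103\right) + 16930\right) = - 18644 \left(14914 + 16930\right) = \left(-18644\right) 31844 = -593699536$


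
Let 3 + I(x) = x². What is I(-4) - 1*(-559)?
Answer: 572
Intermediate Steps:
I(x) = -3 + x²
I(-4) - 1*(-559) = (-3 + (-4)²) - 1*(-559) = (-3 + 16) + 559 = 13 + 559 = 572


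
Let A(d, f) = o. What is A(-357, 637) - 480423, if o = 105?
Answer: -480318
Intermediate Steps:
A(d, f) = 105
A(-357, 637) - 480423 = 105 - 480423 = -480318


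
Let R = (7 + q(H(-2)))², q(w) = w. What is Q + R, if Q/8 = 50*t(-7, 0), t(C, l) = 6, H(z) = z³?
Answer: 2401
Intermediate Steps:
Q = 2400 (Q = 8*(50*6) = 8*300 = 2400)
R = 1 (R = (7 + (-2)³)² = (7 - 8)² = (-1)² = 1)
Q + R = 2400 + 1 = 2401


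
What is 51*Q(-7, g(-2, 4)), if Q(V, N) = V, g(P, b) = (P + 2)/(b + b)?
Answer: -357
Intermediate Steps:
g(P, b) = (2 + P)/(2*b) (g(P, b) = (2 + P)/((2*b)) = (2 + P)*(1/(2*b)) = (2 + P)/(2*b))
51*Q(-7, g(-2, 4)) = 51*(-7) = -357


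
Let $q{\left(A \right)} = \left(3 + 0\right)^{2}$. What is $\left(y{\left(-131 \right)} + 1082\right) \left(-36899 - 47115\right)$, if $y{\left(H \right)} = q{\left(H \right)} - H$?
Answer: $-102665108$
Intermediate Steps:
$q{\left(A \right)} = 9$ ($q{\left(A \right)} = 3^{2} = 9$)
$y{\left(H \right)} = 9 - H$
$\left(y{\left(-131 \right)} + 1082\right) \left(-36899 - 47115\right) = \left(\left(9 - -131\right) + 1082\right) \left(-36899 - 47115\right) = \left(\left(9 + 131\right) + 1082\right) \left(-84014\right) = \left(140 + 1082\right) \left(-84014\right) = 1222 \left(-84014\right) = -102665108$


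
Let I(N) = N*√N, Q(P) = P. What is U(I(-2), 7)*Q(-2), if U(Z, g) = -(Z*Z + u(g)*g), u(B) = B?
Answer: 82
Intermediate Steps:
I(N) = N^(3/2)
U(Z, g) = -Z² - g² (U(Z, g) = -(Z*Z + g*g) = -(Z² + g²) = -Z² - g²)
U(I(-2), 7)*Q(-2) = (-((-2)^(3/2))² - 1*7²)*(-2) = (-(-2*I*√2)² - 1*49)*(-2) = (-1*(-8) - 49)*(-2) = (8 - 49)*(-2) = -41*(-2) = 82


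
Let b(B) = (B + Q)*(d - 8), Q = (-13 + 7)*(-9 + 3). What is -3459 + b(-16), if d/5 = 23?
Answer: -1319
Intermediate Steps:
d = 115 (d = 5*23 = 115)
Q = 36 (Q = -6*(-6) = 36)
b(B) = 3852 + 107*B (b(B) = (B + 36)*(115 - 8) = (36 + B)*107 = 3852 + 107*B)
-3459 + b(-16) = -3459 + (3852 + 107*(-16)) = -3459 + (3852 - 1712) = -3459 + 2140 = -1319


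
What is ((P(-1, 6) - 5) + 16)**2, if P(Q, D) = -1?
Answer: 100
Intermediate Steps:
((P(-1, 6) - 5) + 16)**2 = ((-1 - 5) + 16)**2 = (-6 + 16)**2 = 10**2 = 100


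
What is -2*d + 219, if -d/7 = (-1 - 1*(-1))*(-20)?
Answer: 219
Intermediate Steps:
d = 0 (d = -7*(-1 - 1*(-1))*(-20) = -7*(-1 + 1)*(-20) = -0*(-20) = -7*0 = 0)
-2*d + 219 = -2*0 + 219 = 0 + 219 = 219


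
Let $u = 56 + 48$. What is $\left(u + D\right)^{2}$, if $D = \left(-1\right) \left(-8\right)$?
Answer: $12544$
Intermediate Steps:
$D = 8$
$u = 104$
$\left(u + D\right)^{2} = \left(104 + 8\right)^{2} = 112^{2} = 12544$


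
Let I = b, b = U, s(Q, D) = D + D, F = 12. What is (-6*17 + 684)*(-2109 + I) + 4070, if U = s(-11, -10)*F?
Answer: -1363048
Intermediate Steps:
s(Q, D) = 2*D
U = -240 (U = (2*(-10))*12 = -20*12 = -240)
b = -240
I = -240
(-6*17 + 684)*(-2109 + I) + 4070 = (-6*17 + 684)*(-2109 - 240) + 4070 = (-102 + 684)*(-2349) + 4070 = 582*(-2349) + 4070 = -1367118 + 4070 = -1363048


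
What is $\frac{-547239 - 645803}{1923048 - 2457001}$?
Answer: $\frac{1193042}{533953} \approx 2.2344$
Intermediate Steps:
$\frac{-547239 - 645803}{1923048 - 2457001} = - \frac{1193042}{-533953} = \left(-1193042\right) \left(- \frac{1}{533953}\right) = \frac{1193042}{533953}$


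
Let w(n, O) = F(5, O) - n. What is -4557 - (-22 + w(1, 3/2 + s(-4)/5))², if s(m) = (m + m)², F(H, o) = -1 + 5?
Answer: -4918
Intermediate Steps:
F(H, o) = 4
s(m) = 4*m² (s(m) = (2*m)² = 4*m²)
w(n, O) = 4 - n
-4557 - (-22 + w(1, 3/2 + s(-4)/5))² = -4557 - (-22 + (4 - 1*1))² = -4557 - (-22 + (4 - 1))² = -4557 - (-22 + 3)² = -4557 - 1*(-19)² = -4557 - 1*361 = -4557 - 361 = -4918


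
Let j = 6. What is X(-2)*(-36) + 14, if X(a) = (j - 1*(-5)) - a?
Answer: -454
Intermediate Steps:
X(a) = 11 - a (X(a) = (6 - 1*(-5)) - a = (6 + 5) - a = 11 - a)
X(-2)*(-36) + 14 = (11 - 1*(-2))*(-36) + 14 = (11 + 2)*(-36) + 14 = 13*(-36) + 14 = -468 + 14 = -454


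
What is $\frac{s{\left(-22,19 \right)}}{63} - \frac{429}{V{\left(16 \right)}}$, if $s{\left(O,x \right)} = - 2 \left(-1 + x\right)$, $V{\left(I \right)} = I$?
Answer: $- \frac{3067}{112} \approx -27.384$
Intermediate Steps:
$s{\left(O,x \right)} = 2 - 2 x$
$\frac{s{\left(-22,19 \right)}}{63} - \frac{429}{V{\left(16 \right)}} = \frac{2 - 38}{63} - \frac{429}{16} = \left(2 - 38\right) \frac{1}{63} - \frac{429}{16} = \left(-36\right) \frac{1}{63} - \frac{429}{16} = - \frac{4}{7} - \frac{429}{16} = - \frac{3067}{112}$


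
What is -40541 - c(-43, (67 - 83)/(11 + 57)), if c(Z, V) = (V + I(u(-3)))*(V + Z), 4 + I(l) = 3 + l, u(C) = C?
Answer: -11769269/289 ≈ -40724.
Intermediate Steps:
I(l) = -1 + l (I(l) = -4 + (3 + l) = -1 + l)
c(Z, V) = (-4 + V)*(V + Z) (c(Z, V) = (V + (-1 - 3))*(V + Z) = (V - 4)*(V + Z) = (-4 + V)*(V + Z))
-40541 - c(-43, (67 - 83)/(11 + 57)) = -40541 - (((67 - 83)/(11 + 57))**2 - 4*(67 - 83)/(11 + 57) - 4*(-43) + ((67 - 83)/(11 + 57))*(-43)) = -40541 - ((-16/68)**2 - (-64)/68 + 172 - 16/68*(-43)) = -40541 - ((-16*1/68)**2 - (-64)/68 + 172 - 16*1/68*(-43)) = -40541 - ((-4/17)**2 - 4*(-4/17) + 172 - 4/17*(-43)) = -40541 - (16/289 + 16/17 + 172 + 172/17) = -40541 - 1*52920/289 = -40541 - 52920/289 = -11769269/289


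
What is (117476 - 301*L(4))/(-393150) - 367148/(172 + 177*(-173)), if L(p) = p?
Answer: 70401935036/5985512175 ≈ 11.762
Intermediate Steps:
(117476 - 301*L(4))/(-393150) - 367148/(172 + 177*(-173)) = (117476 - 301*4)/(-393150) - 367148/(172 + 177*(-173)) = (117476 - 1*1204)*(-1/393150) - 367148/(172 - 30621) = (117476 - 1204)*(-1/393150) - 367148/(-30449) = 116272*(-1/393150) - 367148*(-1/30449) = -58136/196575 + 367148/30449 = 70401935036/5985512175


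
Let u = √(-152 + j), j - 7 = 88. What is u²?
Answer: -57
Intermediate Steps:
j = 95 (j = 7 + 88 = 95)
u = I*√57 (u = √(-152 + 95) = √(-57) = I*√57 ≈ 7.5498*I)
u² = (I*√57)² = -57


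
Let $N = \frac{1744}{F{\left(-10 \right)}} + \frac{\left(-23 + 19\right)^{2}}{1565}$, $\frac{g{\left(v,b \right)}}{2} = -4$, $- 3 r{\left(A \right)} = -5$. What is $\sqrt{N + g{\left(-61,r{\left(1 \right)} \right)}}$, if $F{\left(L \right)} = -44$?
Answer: $\frac{2 i \sqrt{3528575765}}{17215} \approx 6.9012 i$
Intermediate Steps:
$r{\left(A \right)} = \frac{5}{3}$ ($r{\left(A \right)} = \left(- \frac{1}{3}\right) \left(-5\right) = \frac{5}{3}$)
$g{\left(v,b \right)} = -8$ ($g{\left(v,b \right)} = 2 \left(-4\right) = -8$)
$N = - \frac{682164}{17215}$ ($N = \frac{1744}{-44} + \frac{\left(-23 + 19\right)^{2}}{1565} = 1744 \left(- \frac{1}{44}\right) + \left(-4\right)^{2} \cdot \frac{1}{1565} = - \frac{436}{11} + 16 \cdot \frac{1}{1565} = - \frac{436}{11} + \frac{16}{1565} = - \frac{682164}{17215} \approx -39.626$)
$\sqrt{N + g{\left(-61,r{\left(1 \right)} \right)}} = \sqrt{- \frac{682164}{17215} - 8} = \sqrt{- \frac{819884}{17215}} = \frac{2 i \sqrt{3528575765}}{17215}$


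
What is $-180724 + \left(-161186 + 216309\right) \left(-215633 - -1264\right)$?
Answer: $-11816843111$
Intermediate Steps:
$-180724 + \left(-161186 + 216309\right) \left(-215633 - -1264\right) = -180724 + 55123 \left(-215633 + 1264\right) = -180724 + 55123 \left(-214369\right) = -180724 - 11816662387 = -11816843111$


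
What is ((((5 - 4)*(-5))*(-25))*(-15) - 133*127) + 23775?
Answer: 5009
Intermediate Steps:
((((5 - 4)*(-5))*(-25))*(-15) - 133*127) + 23775 = (((1*(-5))*(-25))*(-15) - 1*16891) + 23775 = (-5*(-25)*(-15) - 16891) + 23775 = (125*(-15) - 16891) + 23775 = (-1875 - 16891) + 23775 = -18766 + 23775 = 5009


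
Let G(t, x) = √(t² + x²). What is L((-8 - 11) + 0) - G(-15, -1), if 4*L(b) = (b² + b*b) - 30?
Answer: 173 - √226 ≈ 157.97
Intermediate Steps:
L(b) = -15/2 + b²/2 (L(b) = ((b² + b*b) - 30)/4 = ((b² + b²) - 30)/4 = (2*b² - 30)/4 = (-30 + 2*b²)/4 = -15/2 + b²/2)
L((-8 - 11) + 0) - G(-15, -1) = (-15/2 + ((-8 - 11) + 0)²/2) - √((-15)² + (-1)²) = (-15/2 + (-19 + 0)²/2) - √(225 + 1) = (-15/2 + (½)*(-19)²) - √226 = (-15/2 + (½)*361) - √226 = (-15/2 + 361/2) - √226 = 173 - √226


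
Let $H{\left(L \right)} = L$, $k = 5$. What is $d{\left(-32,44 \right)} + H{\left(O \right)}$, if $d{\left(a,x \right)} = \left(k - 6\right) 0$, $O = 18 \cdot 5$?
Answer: $90$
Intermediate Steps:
$O = 90$
$d{\left(a,x \right)} = 0$ ($d{\left(a,x \right)} = \left(5 - 6\right) 0 = \left(-1\right) 0 = 0$)
$d{\left(-32,44 \right)} + H{\left(O \right)} = 0 + 90 = 90$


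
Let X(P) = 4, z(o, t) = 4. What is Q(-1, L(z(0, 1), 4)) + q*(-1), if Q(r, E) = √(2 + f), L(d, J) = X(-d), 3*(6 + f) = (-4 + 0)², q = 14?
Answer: -14 + 2*√3/3 ≈ -12.845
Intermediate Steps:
f = -⅔ (f = -6 + (-4 + 0)²/3 = -6 + (⅓)*(-4)² = -6 + (⅓)*16 = -6 + 16/3 = -⅔ ≈ -0.66667)
L(d, J) = 4
Q(r, E) = 2*√3/3 (Q(r, E) = √(2 - ⅔) = √(4/3) = 2*√3/3)
Q(-1, L(z(0, 1), 4)) + q*(-1) = 2*√3/3 + 14*(-1) = 2*√3/3 - 14 = -14 + 2*√3/3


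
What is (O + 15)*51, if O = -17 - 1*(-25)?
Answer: 1173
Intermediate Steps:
O = 8 (O = -17 + 25 = 8)
(O + 15)*51 = (8 + 15)*51 = 23*51 = 1173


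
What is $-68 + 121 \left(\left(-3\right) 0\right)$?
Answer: $-68$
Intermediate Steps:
$-68 + 121 \left(\left(-3\right) 0\right) = -68 + 121 \cdot 0 = -68 + 0 = -68$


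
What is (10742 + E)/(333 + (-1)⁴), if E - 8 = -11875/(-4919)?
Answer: 52891125/1642946 ≈ 32.193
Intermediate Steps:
E = 51227/4919 (E = 8 - 11875/(-4919) = 8 - 11875*(-1/4919) = 8 + 11875/4919 = 51227/4919 ≈ 10.414)
(10742 + E)/(333 + (-1)⁴) = (10742 + 51227/4919)/(333 + (-1)⁴) = 52891125/(4919*(333 + 1)) = (52891125/4919)/334 = (52891125/4919)*(1/334) = 52891125/1642946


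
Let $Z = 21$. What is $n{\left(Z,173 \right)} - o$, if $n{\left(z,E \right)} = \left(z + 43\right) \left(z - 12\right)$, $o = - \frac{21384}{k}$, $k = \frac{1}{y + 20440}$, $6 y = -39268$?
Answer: $297138384$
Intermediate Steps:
$y = - \frac{19634}{3}$ ($y = \frac{1}{6} \left(-39268\right) = - \frac{19634}{3} \approx -6544.7$)
$k = \frac{3}{41686}$ ($k = \frac{1}{- \frac{19634}{3} + 20440} = \frac{1}{\frac{41686}{3}} = \frac{3}{41686} \approx 7.1967 \cdot 10^{-5}$)
$o = -297137808$ ($o = - \frac{21384}{\frac{3}{41686}} = \left(-21384\right) \frac{41686}{3} = -297137808$)
$n{\left(z,E \right)} = \left(-12 + z\right) \left(43 + z\right)$ ($n{\left(z,E \right)} = \left(43 + z\right) \left(-12 + z\right) = \left(-12 + z\right) \left(43 + z\right)$)
$n{\left(Z,173 \right)} - o = \left(-516 + 21^{2} + 31 \cdot 21\right) - -297137808 = \left(-516 + 441 + 651\right) + 297137808 = 576 + 297137808 = 297138384$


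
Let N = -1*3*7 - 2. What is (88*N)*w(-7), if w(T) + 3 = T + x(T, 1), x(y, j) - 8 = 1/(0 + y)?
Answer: 30360/7 ≈ 4337.1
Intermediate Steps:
x(y, j) = 8 + 1/y (x(y, j) = 8 + 1/(0 + y) = 8 + 1/y)
N = -23 (N = -3*7 - 2 = -21 - 2 = -23)
w(T) = 5 + T + 1/T (w(T) = -3 + (T + (8 + 1/T)) = -3 + (8 + T + 1/T) = 5 + T + 1/T)
(88*N)*w(-7) = (88*(-23))*(5 - 7 + 1/(-7)) = -2024*(5 - 7 - ⅐) = -2024*(-15/7) = 30360/7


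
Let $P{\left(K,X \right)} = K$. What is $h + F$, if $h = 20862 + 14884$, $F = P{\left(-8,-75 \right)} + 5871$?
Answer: $41609$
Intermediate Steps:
$F = 5863$ ($F = -8 + 5871 = 5863$)
$h = 35746$
$h + F = 35746 + 5863 = 41609$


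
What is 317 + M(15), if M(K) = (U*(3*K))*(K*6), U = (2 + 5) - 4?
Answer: 12467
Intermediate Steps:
U = 3 (U = 7 - 4 = 3)
M(K) = 54*K² (M(K) = (3*(3*K))*(K*6) = (9*K)*(6*K) = 54*K²)
317 + M(15) = 317 + 54*15² = 317 + 54*225 = 317 + 12150 = 12467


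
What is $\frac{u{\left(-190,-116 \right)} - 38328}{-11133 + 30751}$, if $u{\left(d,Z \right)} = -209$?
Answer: $- \frac{38537}{19618} \approx -1.9644$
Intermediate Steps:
$\frac{u{\left(-190,-116 \right)} - 38328}{-11133 + 30751} = \frac{-209 - 38328}{-11133 + 30751} = - \frac{38537}{19618}$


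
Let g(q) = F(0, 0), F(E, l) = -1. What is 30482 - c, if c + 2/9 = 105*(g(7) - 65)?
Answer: 336710/9 ≈ 37412.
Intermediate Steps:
g(q) = -1
c = -62372/9 (c = -2/9 + 105*(-1 - 65) = -2/9 + 105*(-66) = -2/9 - 6930 = -62372/9 ≈ -6930.2)
30482 - c = 30482 - 1*(-62372/9) = 30482 + 62372/9 = 336710/9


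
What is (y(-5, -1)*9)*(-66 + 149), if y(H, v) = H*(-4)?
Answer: 14940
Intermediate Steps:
y(H, v) = -4*H
(y(-5, -1)*9)*(-66 + 149) = (-4*(-5)*9)*(-66 + 149) = (20*9)*83 = 180*83 = 14940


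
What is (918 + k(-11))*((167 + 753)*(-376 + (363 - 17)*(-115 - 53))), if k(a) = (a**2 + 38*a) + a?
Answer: -32832444800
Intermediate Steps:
k(a) = a**2 + 39*a
(918 + k(-11))*((167 + 753)*(-376 + (363 - 17)*(-115 - 53))) = (918 - 11*(39 - 11))*((167 + 753)*(-376 + (363 - 17)*(-115 - 53))) = (918 - 11*28)*(920*(-376 + 346*(-168))) = (918 - 308)*(920*(-376 - 58128)) = 610*(920*(-58504)) = 610*(-53823680) = -32832444800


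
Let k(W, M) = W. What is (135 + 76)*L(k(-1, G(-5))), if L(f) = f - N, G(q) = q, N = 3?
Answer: -844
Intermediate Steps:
L(f) = -3 + f (L(f) = f - 1*3 = f - 3 = -3 + f)
(135 + 76)*L(k(-1, G(-5))) = (135 + 76)*(-3 - 1) = 211*(-4) = -844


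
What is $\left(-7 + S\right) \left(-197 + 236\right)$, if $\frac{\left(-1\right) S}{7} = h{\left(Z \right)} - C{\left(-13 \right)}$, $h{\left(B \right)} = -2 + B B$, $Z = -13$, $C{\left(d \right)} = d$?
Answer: $-49413$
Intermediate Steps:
$h{\left(B \right)} = -2 + B^{2}$
$S = -1260$ ($S = - 7 \left(\left(-2 + \left(-13\right)^{2}\right) - -13\right) = - 7 \left(\left(-2 + 169\right) + 13\right) = - 7 \left(167 + 13\right) = \left(-7\right) 180 = -1260$)
$\left(-7 + S\right) \left(-197 + 236\right) = \left(-7 - 1260\right) \left(-197 + 236\right) = \left(-1267\right) 39 = -49413$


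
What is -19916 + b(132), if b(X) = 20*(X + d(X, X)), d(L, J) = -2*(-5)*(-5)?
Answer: -18276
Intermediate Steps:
d(L, J) = -50 (d(L, J) = 10*(-5) = -50)
b(X) = -1000 + 20*X (b(X) = 20*(X - 50) = 20*(-50 + X) = -1000 + 20*X)
-19916 + b(132) = -19916 + (-1000 + 20*132) = -19916 + (-1000 + 2640) = -19916 + 1640 = -18276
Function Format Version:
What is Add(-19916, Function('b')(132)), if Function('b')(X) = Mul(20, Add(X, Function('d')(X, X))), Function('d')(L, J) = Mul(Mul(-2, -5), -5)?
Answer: -18276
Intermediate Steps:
Function('d')(L, J) = -50 (Function('d')(L, J) = Mul(10, -5) = -50)
Function('b')(X) = Add(-1000, Mul(20, X)) (Function('b')(X) = Mul(20, Add(X, -50)) = Mul(20, Add(-50, X)) = Add(-1000, Mul(20, X)))
Add(-19916, Function('b')(132)) = Add(-19916, Add(-1000, Mul(20, 132))) = Add(-19916, Add(-1000, 2640)) = Add(-19916, 1640) = -18276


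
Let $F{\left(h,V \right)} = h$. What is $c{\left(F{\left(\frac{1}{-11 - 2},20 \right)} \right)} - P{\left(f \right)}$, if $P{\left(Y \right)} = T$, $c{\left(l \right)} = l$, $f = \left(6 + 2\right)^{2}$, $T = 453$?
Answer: $- \frac{5890}{13} \approx -453.08$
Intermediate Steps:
$f = 64$ ($f = 8^{2} = 64$)
$P{\left(Y \right)} = 453$
$c{\left(F{\left(\frac{1}{-11 - 2},20 \right)} \right)} - P{\left(f \right)} = \frac{1}{-11 - 2} - 453 = \frac{1}{-13} - 453 = - \frac{1}{13} - 453 = - \frac{5890}{13}$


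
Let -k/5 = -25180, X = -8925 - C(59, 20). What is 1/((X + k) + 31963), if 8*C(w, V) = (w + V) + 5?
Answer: 2/297855 ≈ 6.7147e-6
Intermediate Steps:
C(w, V) = 5/8 + V/8 + w/8 (C(w, V) = ((w + V) + 5)/8 = ((V + w) + 5)/8 = (5 + V + w)/8 = 5/8 + V/8 + w/8)
X = -17871/2 (X = -8925 - (5/8 + (⅛)*20 + (⅛)*59) = -8925 - (5/8 + 5/2 + 59/8) = -8925 - 1*21/2 = -8925 - 21/2 = -17871/2 ≈ -8935.5)
k = 125900 (k = -5*(-25180) = 125900)
1/((X + k) + 31963) = 1/((-17871/2 + 125900) + 31963) = 1/(233929/2 + 31963) = 1/(297855/2) = 2/297855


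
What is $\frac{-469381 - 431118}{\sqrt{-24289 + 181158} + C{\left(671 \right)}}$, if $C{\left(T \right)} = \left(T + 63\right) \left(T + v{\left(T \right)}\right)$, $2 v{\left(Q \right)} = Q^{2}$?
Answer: $- \frac{149240564649539}{27466751433826652} + \frac{900499 \sqrt{156869}}{27466751433826652} \approx -0.0054335$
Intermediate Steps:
$v{\left(Q \right)} = \frac{Q^{2}}{2}$
$C{\left(T \right)} = \left(63 + T\right) \left(T + \frac{T^{2}}{2}\right)$ ($C{\left(T \right)} = \left(T + 63\right) \left(T + \frac{T^{2}}{2}\right) = \left(63 + T\right) \left(T + \frac{T^{2}}{2}\right)$)
$\frac{-469381 - 431118}{\sqrt{-24289 + 181158} + C{\left(671 \right)}} = \frac{-469381 - 431118}{\sqrt{-24289 + 181158} + \frac{1}{2} \cdot 671 \left(126 + 671^{2} + 65 \cdot 671\right)} = - \frac{900499}{\sqrt{156869} + \frac{1}{2} \cdot 671 \left(126 + 450241 + 43615\right)} = - \frac{900499}{\sqrt{156869} + \frac{1}{2} \cdot 671 \cdot 493982} = - \frac{900499}{\sqrt{156869} + 165730961} = - \frac{900499}{165730961 + \sqrt{156869}}$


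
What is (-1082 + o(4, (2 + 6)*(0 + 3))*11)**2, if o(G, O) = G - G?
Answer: 1170724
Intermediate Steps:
o(G, O) = 0
(-1082 + o(4, (2 + 6)*(0 + 3))*11)**2 = (-1082 + 0*11)**2 = (-1082 + 0)**2 = (-1082)**2 = 1170724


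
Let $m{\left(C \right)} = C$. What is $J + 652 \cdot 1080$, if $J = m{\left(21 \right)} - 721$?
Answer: $703460$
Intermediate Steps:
$J = -700$ ($J = 21 - 721 = -700$)
$J + 652 \cdot 1080 = -700 + 652 \cdot 1080 = -700 + 704160 = 703460$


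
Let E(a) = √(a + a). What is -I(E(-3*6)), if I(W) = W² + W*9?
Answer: 36 - 54*I ≈ 36.0 - 54.0*I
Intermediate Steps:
E(a) = √2*√a (E(a) = √(2*a) = √2*√a)
I(W) = W² + 9*W
-I(E(-3*6)) = -√2*√(-3*6)*(9 + √2*√(-3*6)) = -√2*√(-18)*(9 + √2*√(-18)) = -√2*(3*I*√2)*(9 + √2*(3*I*√2)) = -6*I*(9 + 6*I)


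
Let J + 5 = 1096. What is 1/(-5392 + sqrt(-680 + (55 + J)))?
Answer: -2696/14536599 - sqrt(466)/29073198 ≈ -0.00018621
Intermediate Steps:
J = 1091 (J = -5 + 1096 = 1091)
1/(-5392 + sqrt(-680 + (55 + J))) = 1/(-5392 + sqrt(-680 + (55 + 1091))) = 1/(-5392 + sqrt(-680 + 1146)) = 1/(-5392 + sqrt(466))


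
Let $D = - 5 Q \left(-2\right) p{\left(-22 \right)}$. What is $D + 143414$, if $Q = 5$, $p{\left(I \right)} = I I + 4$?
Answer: $167814$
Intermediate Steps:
$p{\left(I \right)} = 4 + I^{2}$ ($p{\left(I \right)} = I^{2} + 4 = 4 + I^{2}$)
$D = 24400$ ($D = \left(-5\right) 5 \left(-2\right) \left(4 + \left(-22\right)^{2}\right) = \left(-25\right) \left(-2\right) \left(4 + 484\right) = 50 \cdot 488 = 24400$)
$D + 143414 = 24400 + 143414 = 167814$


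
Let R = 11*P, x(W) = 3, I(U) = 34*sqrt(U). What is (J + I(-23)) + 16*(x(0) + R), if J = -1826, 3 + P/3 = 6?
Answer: -194 + 34*I*sqrt(23) ≈ -194.0 + 163.06*I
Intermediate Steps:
P = 9 (P = -9 + 3*6 = -9 + 18 = 9)
R = 99 (R = 11*9 = 99)
(J + I(-23)) + 16*(x(0) + R) = (-1826 + 34*sqrt(-23)) + 16*(3 + 99) = (-1826 + 34*(I*sqrt(23))) + 16*102 = (-1826 + 34*I*sqrt(23)) + 1632 = -194 + 34*I*sqrt(23)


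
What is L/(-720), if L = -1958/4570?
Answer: 979/1645200 ≈ 0.00059506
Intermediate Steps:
L = -979/2285 (L = -1958*1/4570 = -979/2285 ≈ -0.42845)
L/(-720) = -979/2285/(-720) = -979/2285*(-1/720) = 979/1645200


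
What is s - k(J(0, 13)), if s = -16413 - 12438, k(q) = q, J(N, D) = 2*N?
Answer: -28851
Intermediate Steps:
s = -28851
s - k(J(0, 13)) = -28851 - 2*0 = -28851 - 1*0 = -28851 + 0 = -28851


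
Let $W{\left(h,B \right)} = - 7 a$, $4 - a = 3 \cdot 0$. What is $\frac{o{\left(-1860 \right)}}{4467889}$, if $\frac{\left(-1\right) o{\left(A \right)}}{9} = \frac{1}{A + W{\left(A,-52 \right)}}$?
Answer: $\frac{9}{8435374432} \approx 1.0669 \cdot 10^{-9}$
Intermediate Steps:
$a = 4$ ($a = 4 - 3 \cdot 0 = 4 - 0 = 4 + 0 = 4$)
$W{\left(h,B \right)} = -28$ ($W{\left(h,B \right)} = \left(-7\right) 4 = -28$)
$o{\left(A \right)} = - \frac{9}{-28 + A}$ ($o{\left(A \right)} = - \frac{9}{A - 28} = - \frac{9}{-28 + A}$)
$\frac{o{\left(-1860 \right)}}{4467889} = \frac{\left(-9\right) \frac{1}{-28 - 1860}}{4467889} = - \frac{9}{-1888} \cdot \frac{1}{4467889} = \left(-9\right) \left(- \frac{1}{1888}\right) \frac{1}{4467889} = \frac{9}{1888} \cdot \frac{1}{4467889} = \frac{9}{8435374432}$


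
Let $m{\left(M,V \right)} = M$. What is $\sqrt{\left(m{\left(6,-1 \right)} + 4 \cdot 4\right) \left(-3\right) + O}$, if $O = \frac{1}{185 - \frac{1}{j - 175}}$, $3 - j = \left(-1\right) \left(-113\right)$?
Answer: $\frac{i \sqrt{183467024106}}{52726} \approx 8.1237 i$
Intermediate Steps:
$j = -110$ ($j = 3 - \left(-1\right) \left(-113\right) = 3 - 113 = -110$)
$O = \frac{285}{52726}$ ($O = \frac{1}{185 - \frac{1}{-110 - 175}} = \frac{1}{185 - \frac{1}{-285}} = \frac{1}{185 - - \frac{1}{285}} = \frac{1}{185 + \frac{1}{285}} = \frac{1}{\frac{52726}{285}} = \frac{285}{52726} \approx 0.0054053$)
$\sqrt{\left(m{\left(6,-1 \right)} + 4 \cdot 4\right) \left(-3\right) + O} = \sqrt{\left(6 + 4 \cdot 4\right) \left(-3\right) + \frac{285}{52726}} = \sqrt{\left(6 + 16\right) \left(-3\right) + \frac{285}{52726}} = \sqrt{22 \left(-3\right) + \frac{285}{52726}} = \sqrt{-66 + \frac{285}{52726}} = \sqrt{- \frac{3479631}{52726}} = \frac{i \sqrt{183467024106}}{52726}$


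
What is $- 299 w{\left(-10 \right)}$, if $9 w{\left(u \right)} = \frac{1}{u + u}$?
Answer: $\frac{299}{180} \approx 1.6611$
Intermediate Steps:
$w{\left(u \right)} = \frac{1}{18 u}$ ($w{\left(u \right)} = \frac{1}{9 \left(u + u\right)} = \frac{1}{9 \cdot 2 u} = \frac{\frac{1}{2} \frac{1}{u}}{9} = \frac{1}{18 u}$)
$- 299 w{\left(-10 \right)} = - 299 \frac{1}{18 \left(-10\right)} = - 299 \cdot \frac{1}{18} \left(- \frac{1}{10}\right) = \left(-299\right) \left(- \frac{1}{180}\right) = \frac{299}{180}$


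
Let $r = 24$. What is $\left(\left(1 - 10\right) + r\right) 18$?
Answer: $270$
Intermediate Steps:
$\left(\left(1 - 10\right) + r\right) 18 = \left(\left(1 - 10\right) + 24\right) 18 = \left(-9 + 24\right) 18 = 15 \cdot 18 = 270$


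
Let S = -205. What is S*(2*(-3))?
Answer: 1230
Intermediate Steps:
S*(2*(-3)) = -410*(-3) = -205*(-6) = 1230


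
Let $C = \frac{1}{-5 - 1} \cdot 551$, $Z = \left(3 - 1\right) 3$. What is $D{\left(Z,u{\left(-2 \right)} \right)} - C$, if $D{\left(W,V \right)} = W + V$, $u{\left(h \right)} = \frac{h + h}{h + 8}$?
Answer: $\frac{583}{6} \approx 97.167$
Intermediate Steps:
$Z = 6$ ($Z = 2 \cdot 3 = 6$)
$u{\left(h \right)} = \frac{2 h}{8 + h}$
$C = - \frac{551}{6}$ ($C = \frac{1}{-6} \cdot 551 = \left(- \frac{1}{6}\right) 551 = - \frac{551}{6} \approx -91.833$)
$D{\left(W,V \right)} = V + W$
$D{\left(Z,u{\left(-2 \right)} \right)} - C = \left(2 \left(-2\right) \frac{1}{8 - 2} + 6\right) - - \frac{551}{6} = \left(2 \left(-2\right) \frac{1}{6} + 6\right) + \frac{551}{6} = \left(- \frac{2}{3} + 6\right) + \frac{551}{6} = \frac{16}{3} + \frac{551}{6} = \frac{583}{6}$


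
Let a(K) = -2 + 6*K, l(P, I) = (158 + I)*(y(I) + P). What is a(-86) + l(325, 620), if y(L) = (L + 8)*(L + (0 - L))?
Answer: 252332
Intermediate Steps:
y(L) = 0 (y(L) = (8 + L)*(L - L) = (8 + L)*0 = 0)
l(P, I) = P*(158 + I) (l(P, I) = (158 + I)*(0 + P) = (158 + I)*P = P*(158 + I))
a(-86) + l(325, 620) = (-2 + 6*(-86)) + 325*(158 + 620) = (-2 - 516) + 325*778 = -518 + 252850 = 252332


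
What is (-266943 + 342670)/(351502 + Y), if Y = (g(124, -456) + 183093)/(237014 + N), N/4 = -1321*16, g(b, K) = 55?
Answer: 5773047845/26796846544 ≈ 0.21544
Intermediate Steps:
N = -84544 (N = 4*(-1321*16) = 4*(-21136) = -84544)
Y = 91574/76235 (Y = (55 + 183093)/(237014 - 84544) = 183148/152470 = 183148*(1/152470) = 91574/76235 ≈ 1.2012)
(-266943 + 342670)/(351502 + Y) = (-266943 + 342670)/(351502 + 91574/76235) = 75727/(26796846544/76235) = 75727*(76235/26796846544) = 5773047845/26796846544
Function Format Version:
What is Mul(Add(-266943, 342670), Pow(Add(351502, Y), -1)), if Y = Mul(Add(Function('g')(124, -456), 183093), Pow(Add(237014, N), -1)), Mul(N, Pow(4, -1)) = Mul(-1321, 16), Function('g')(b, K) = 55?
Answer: Rational(5773047845, 26796846544) ≈ 0.21544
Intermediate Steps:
N = -84544 (N = Mul(4, Mul(-1321, 16)) = Mul(4, -21136) = -84544)
Y = Rational(91574, 76235) (Y = Mul(Add(55, 183093), Pow(Add(237014, -84544), -1)) = Mul(183148, Pow(152470, -1)) = Mul(183148, Rational(1, 152470)) = Rational(91574, 76235) ≈ 1.2012)
Mul(Add(-266943, 342670), Pow(Add(351502, Y), -1)) = Mul(Add(-266943, 342670), Pow(Add(351502, Rational(91574, 76235)), -1)) = Mul(75727, Pow(Rational(26796846544, 76235), -1)) = Mul(75727, Rational(76235, 26796846544)) = Rational(5773047845, 26796846544)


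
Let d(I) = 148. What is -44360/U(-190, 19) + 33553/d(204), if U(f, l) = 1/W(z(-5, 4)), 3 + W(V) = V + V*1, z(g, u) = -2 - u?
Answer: 98512753/148 ≈ 6.6563e+5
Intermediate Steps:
W(V) = -3 + 2*V (W(V) = -3 + (V + V*1) = -3 + (V + V) = -3 + 2*V)
U(f, l) = -1/15 (U(f, l) = 1/(-3 + 2*(-2 - 1*4)) = 1/(-3 + 2*(-2 - 4)) = 1/(-3 + 2*(-6)) = 1/(-3 - 12) = 1/(-15) = -1/15)
-44360/U(-190, 19) + 33553/d(204) = -44360/(-1/15) + 33553/148 = -44360*(-15) + 33553*(1/148) = 665400 + 33553/148 = 98512753/148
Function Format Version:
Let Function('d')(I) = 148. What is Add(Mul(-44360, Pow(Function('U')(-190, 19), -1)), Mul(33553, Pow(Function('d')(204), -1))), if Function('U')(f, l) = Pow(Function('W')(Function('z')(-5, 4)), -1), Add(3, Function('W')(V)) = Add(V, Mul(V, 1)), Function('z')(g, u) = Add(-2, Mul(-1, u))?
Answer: Rational(98512753, 148) ≈ 6.6563e+5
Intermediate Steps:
Function('W')(V) = Add(-3, Mul(2, V)) (Function('W')(V) = Add(-3, Add(V, Mul(V, 1))) = Add(-3, Add(V, V)) = Add(-3, Mul(2, V)))
Function('U')(f, l) = Rational(-1, 15) (Function('U')(f, l) = Pow(Add(-3, Mul(2, Add(-2, Mul(-1, 4)))), -1) = Pow(Add(-3, Mul(2, Add(-2, -4))), -1) = Pow(Add(-3, Mul(2, -6)), -1) = Pow(Add(-3, -12), -1) = Pow(-15, -1) = Rational(-1, 15))
Add(Mul(-44360, Pow(Function('U')(-190, 19), -1)), Mul(33553, Pow(Function('d')(204), -1))) = Add(Mul(-44360, Pow(Rational(-1, 15), -1)), Mul(33553, Pow(148, -1))) = Add(Mul(-44360, -15), Mul(33553, Rational(1, 148))) = Add(665400, Rational(33553, 148)) = Rational(98512753, 148)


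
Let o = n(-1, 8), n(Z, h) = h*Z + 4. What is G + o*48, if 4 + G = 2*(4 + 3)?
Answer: -182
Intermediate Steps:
n(Z, h) = 4 + Z*h (n(Z, h) = Z*h + 4 = 4 + Z*h)
o = -4 (o = 4 - 1*8 = 4 - 8 = -4)
G = 10 (G = -4 + 2*(4 + 3) = -4 + 2*7 = -4 + 14 = 10)
G + o*48 = 10 - 4*48 = 10 - 192 = -182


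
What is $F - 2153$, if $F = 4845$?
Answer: $2692$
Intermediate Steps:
$F - 2153 = 4845 - 2153 = 2692$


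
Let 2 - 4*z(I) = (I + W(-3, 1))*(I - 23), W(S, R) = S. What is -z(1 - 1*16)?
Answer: 341/2 ≈ 170.50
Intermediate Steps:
z(I) = ½ - (-23 + I)*(-3 + I)/4 (z(I) = ½ - (I - 3)*(I - 23)/4 = ½ - (-3 + I)*(-23 + I)/4 = ½ - (-23 + I)*(-3 + I)/4)
-z(1 - 1*16) = -(-67/4 - (1 - 1*16)²/4 + 13*(1 - 1*16)/2) = -(-67/4 - (1 - 16)²/4 + 13*(1 - 16)/2) = -(-67/4 - ¼*(-15)² + (13/2)*(-15)) = -(-67/4 - ¼*225 - 195/2) = -(-67/4 - 225/4 - 195/2) = -1*(-341/2) = 341/2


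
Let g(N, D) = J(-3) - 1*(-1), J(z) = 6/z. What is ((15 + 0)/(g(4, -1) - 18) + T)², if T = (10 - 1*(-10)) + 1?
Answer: 147456/361 ≈ 408.47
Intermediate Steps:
T = 21 (T = (10 + 10) + 1 = 20 + 1 = 21)
g(N, D) = -1 (g(N, D) = 6/(-3) - 1*(-1) = 6*(-⅓) + 1 = -2 + 1 = -1)
((15 + 0)/(g(4, -1) - 18) + T)² = ((15 + 0)/(-1 - 18) + 21)² = (15/(-19) + 21)² = (15*(-1/19) + 21)² = (-15/19 + 21)² = (384/19)² = 147456/361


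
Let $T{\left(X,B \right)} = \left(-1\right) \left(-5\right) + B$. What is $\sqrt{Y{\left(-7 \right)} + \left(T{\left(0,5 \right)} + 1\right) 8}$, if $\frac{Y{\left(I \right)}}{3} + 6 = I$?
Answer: $7$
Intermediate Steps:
$T{\left(X,B \right)} = 5 + B$
$Y{\left(I \right)} = -18 + 3 I$
$\sqrt{Y{\left(-7 \right)} + \left(T{\left(0,5 \right)} + 1\right) 8} = \sqrt{\left(-18 + 3 \left(-7\right)\right) + \left(\left(5 + 5\right) + 1\right) 8} = \sqrt{\left(-18 - 21\right) + \left(10 + 1\right) 8} = \sqrt{-39 + 11 \cdot 8} = \sqrt{-39 + 88} = \sqrt{49} = 7$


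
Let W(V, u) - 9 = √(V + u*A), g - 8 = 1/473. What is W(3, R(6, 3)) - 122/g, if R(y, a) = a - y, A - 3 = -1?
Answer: -23641/3785 + I*√3 ≈ -6.246 + 1.732*I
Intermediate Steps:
g = 3785/473 (g = 8 + 1/473 = 3785/473 ≈ 8.0021)
A = 2 (A = 3 - 1 = 2)
W(V, u) = 9 + √(V + 2*u) (W(V, u) = 9 + √(V + u*2) = 9 + √(V + 2*u))
W(3, R(6, 3)) - 122/g = (9 + √(3 + 2*(3 - 1*6))) - 122/3785/473 = (9 + √(3 + 2*(3 - 6))) - 122*473/3785 = (9 + √(3 + 2*(-3))) - 57706/3785 = (9 + √(3 - 6)) - 57706/3785 = (9 + √(-3)) - 57706/3785 = (9 + I*√3) - 57706/3785 = -23641/3785 + I*√3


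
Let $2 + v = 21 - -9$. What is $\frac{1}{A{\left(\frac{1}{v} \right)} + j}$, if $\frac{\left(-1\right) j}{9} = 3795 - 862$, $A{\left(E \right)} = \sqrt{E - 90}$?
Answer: $- \frac{739116}{19510447571} - \frac{2 i \sqrt{17633}}{19510447571} \approx -3.7883 \cdot 10^{-5} - 1.3612 \cdot 10^{-8} i$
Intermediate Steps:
$v = 28$ ($v = -2 + \left(21 - -9\right) = -2 + \left(21 + 9\right) = -2 + 30 = 28$)
$A{\left(E \right)} = \sqrt{-90 + E}$
$j = -26397$ ($j = - 9 \left(3795 - 862\right) = \left(-9\right) 2933 = -26397$)
$\frac{1}{A{\left(\frac{1}{v} \right)} + j} = \frac{1}{\sqrt{-90 + \frac{1}{28}} - 26397} = \frac{1}{\sqrt{- \frac{2519}{28}} - 26397} = \frac{1}{\frac{i \sqrt{17633}}{14} - 26397} = \frac{1}{-26397 + \frac{i \sqrt{17633}}{14}}$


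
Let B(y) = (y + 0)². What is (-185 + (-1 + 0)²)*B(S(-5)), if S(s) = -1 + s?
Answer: -6624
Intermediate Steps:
B(y) = y²
(-185 + (-1 + 0)²)*B(S(-5)) = (-185 + (-1 + 0)²)*(-1 - 5)² = (-185 + (-1)²)*(-6)² = (-185 + 1)*36 = -184*36 = -6624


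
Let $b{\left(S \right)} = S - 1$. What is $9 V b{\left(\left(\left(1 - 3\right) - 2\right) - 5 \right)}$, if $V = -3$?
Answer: $270$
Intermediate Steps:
$b{\left(S \right)} = -1 + S$ ($b{\left(S \right)} = S - 1 = -1 + S$)
$9 V b{\left(\left(\left(1 - 3\right) - 2\right) - 5 \right)} = 9 \left(-3\right) \left(-1 + \left(\left(\left(1 - 3\right) - 2\right) - 5\right)\right) = - 27 \left(-1 + \left(\left(\left(1 - 3\right) - 2\right) - 5\right)\right) = - 27 \left(-1 - 9\right) = \left(-27\right) \left(-10\right) = 270$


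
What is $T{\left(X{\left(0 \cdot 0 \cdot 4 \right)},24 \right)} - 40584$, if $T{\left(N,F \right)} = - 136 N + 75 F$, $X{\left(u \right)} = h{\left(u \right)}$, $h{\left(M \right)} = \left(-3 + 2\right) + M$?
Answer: $-38648$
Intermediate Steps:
$h{\left(M \right)} = -1 + M$
$X{\left(u \right)} = -1 + u$
$T{\left(X{\left(0 \cdot 0 \cdot 4 \right)},24 \right)} - 40584 = \left(- 136 \left(-1 + 0 \cdot 0 \cdot 4\right) + 75 \cdot 24\right) - 40584 = \left(- 136 \left(-1 + 0 \cdot 4\right) + 1800\right) - 40584 = \left(- 136 \left(-1 + 0\right) + 1800\right) - 40584 = \left(\left(-136\right) \left(-1\right) + 1800\right) - 40584 = \left(136 + 1800\right) - 40584 = 1936 - 40584 = -38648$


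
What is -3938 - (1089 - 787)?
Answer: -4240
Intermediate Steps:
-3938 - (1089 - 787) = -3938 - 1*302 = -3938 - 302 = -4240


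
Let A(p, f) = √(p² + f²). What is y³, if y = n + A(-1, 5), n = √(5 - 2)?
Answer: (√3 + √26)³ ≈ 318.76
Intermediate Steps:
A(p, f) = √(f² + p²)
n = √3 ≈ 1.7320
y = √3 + √26 (y = √3 + √(5² + (-1)²) = √3 + √(25 + 1) = √3 + √26 ≈ 6.8311)
y³ = (√3 + √26)³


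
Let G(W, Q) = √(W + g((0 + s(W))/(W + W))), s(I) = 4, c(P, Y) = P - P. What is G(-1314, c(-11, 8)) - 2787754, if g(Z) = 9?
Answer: -2787754 + 3*I*√145 ≈ -2.7878e+6 + 36.125*I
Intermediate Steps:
c(P, Y) = 0
G(W, Q) = √(9 + W) (G(W, Q) = √(W + 9) = √(9 + W))
G(-1314, c(-11, 8)) - 2787754 = √(9 - 1314) - 2787754 = √(-1305) - 2787754 = 3*I*√145 - 2787754 = -2787754 + 3*I*√145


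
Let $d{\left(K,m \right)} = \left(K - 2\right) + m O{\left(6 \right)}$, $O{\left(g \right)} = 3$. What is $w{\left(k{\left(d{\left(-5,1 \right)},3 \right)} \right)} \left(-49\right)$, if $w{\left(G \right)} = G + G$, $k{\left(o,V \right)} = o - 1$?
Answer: $490$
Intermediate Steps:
$d{\left(K,m \right)} = -2 + K + 3 m$ ($d{\left(K,m \right)} = \left(K - 2\right) + m 3 = \left(-2 + K\right) + 3 m = -2 + K + 3 m$)
$k{\left(o,V \right)} = -1 + o$
$w{\left(G \right)} = 2 G$
$w{\left(k{\left(d{\left(-5,1 \right)},3 \right)} \right)} \left(-49\right) = 2 \left(-1 - 4\right) \left(-49\right) = 2 \left(-5\right) \left(-49\right) = \left(-10\right) \left(-49\right) = 490$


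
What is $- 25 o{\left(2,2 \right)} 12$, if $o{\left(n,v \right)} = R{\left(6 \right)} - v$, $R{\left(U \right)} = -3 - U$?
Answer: $3300$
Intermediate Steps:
$o{\left(n,v \right)} = -9 - v$ ($o{\left(n,v \right)} = \left(-3 - 6\right) - v = -9 - v$)
$- 25 o{\left(2,2 \right)} 12 = - 25 \left(-9 - 2\right) 12 = \left(-25\right) \left(-11\right) 12 = 275 \cdot 12 = 3300$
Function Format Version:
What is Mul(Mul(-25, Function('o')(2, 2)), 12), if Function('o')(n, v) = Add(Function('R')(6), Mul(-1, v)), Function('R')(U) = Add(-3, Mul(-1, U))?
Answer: 3300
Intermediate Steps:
Function('o')(n, v) = Add(-9, Mul(-1, v)) (Function('o')(n, v) = Add(Add(-3, Mul(-1, 6)), Mul(-1, v)) = Add(Add(-3, -6), Mul(-1, v)) = Add(-9, Mul(-1, v)))
Mul(Mul(-25, Function('o')(2, 2)), 12) = Mul(Mul(-25, Add(-9, Mul(-1, 2))), 12) = Mul(Mul(-25, Add(-9, -2)), 12) = Mul(Mul(-25, -11), 12) = Mul(275, 12) = 3300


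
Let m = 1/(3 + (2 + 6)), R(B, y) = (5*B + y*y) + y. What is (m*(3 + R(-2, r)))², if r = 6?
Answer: 1225/121 ≈ 10.124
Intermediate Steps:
R(B, y) = y + y² + 5*B (R(B, y) = (5*B + y²) + y = (y² + 5*B) + y = y + y² + 5*B)
m = 1/11 (m = 1/(3 + 8) = 1/11 ≈ 0.090909)
(m*(3 + R(-2, r)))² = ((3 + (6 + 6² + 5*(-2)))/11)² = ((3 + (6 + 36 - 10))/11)² = ((3 + 32)/11)² = ((1/11)*35)² = (35/11)² = 1225/121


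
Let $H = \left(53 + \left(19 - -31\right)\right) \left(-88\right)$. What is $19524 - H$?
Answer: $28588$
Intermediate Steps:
$H = -9064$ ($H = \left(53 + \left(19 + 31\right)\right) \left(-88\right) = \left(53 + 50\right) \left(-88\right) = 103 \left(-88\right) = -9064$)
$19524 - H = 19524 - -9064 = 19524 + 9064 = 28588$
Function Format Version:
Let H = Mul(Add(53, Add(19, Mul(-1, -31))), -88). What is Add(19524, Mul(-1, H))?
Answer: 28588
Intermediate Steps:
H = -9064 (H = Mul(Add(53, Add(19, 31)), -88) = Mul(Add(53, 50), -88) = Mul(103, -88) = -9064)
Add(19524, Mul(-1, H)) = Add(19524, Mul(-1, -9064)) = Add(19524, 9064) = 28588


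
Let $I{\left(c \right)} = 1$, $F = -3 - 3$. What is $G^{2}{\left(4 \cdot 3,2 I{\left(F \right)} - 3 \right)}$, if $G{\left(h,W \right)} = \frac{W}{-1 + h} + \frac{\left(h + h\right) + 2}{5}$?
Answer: $\frac{78961}{3025} \approx 26.103$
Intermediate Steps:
$F = -6$ ($F = -3 - 3 = -6$)
$G{\left(h,W \right)} = \frac{2}{5} + \frac{2 h}{5} + \frac{W}{-1 + h}$ ($G{\left(h,W \right)} = \frac{W}{-1 + h} + \left(2 h + 2\right) \frac{1}{5} = \frac{W}{-1 + h} + \left(2 + 2 h\right) \frac{1}{5} = \frac{W}{-1 + h} + \left(\frac{2}{5} + \frac{2 h}{5}\right) = \frac{2}{5} + \frac{2 h}{5} + \frac{W}{-1 + h}$)
$G^{2}{\left(4 \cdot 3,2 I{\left(F \right)} - 3 \right)} = \left(\frac{-2 + 2 \left(4 \cdot 3\right)^{2} + 5 \left(2 \cdot 1 - 3\right)}{5 \left(-1 + 4 \cdot 3\right)}\right)^{2} = \left(\frac{-2 + 2 \cdot 12^{2} + 5 \left(2 - 3\right)}{5 \left(-1 + 12\right)}\right)^{2} = \left(\frac{-2 + 2 \cdot 144 + 5 \left(-1\right)}{5 \cdot 11}\right)^{2} = \left(\frac{1}{5} \cdot \frac{1}{11} \left(-2 + 288 - 5\right)\right)^{2} = \left(\frac{1}{5} \cdot \frac{1}{11} \cdot 281\right)^{2} = \left(\frac{281}{55}\right)^{2} = \frac{78961}{3025}$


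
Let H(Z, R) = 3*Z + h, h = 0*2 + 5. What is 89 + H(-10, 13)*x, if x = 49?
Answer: -1136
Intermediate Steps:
h = 5 (h = 0 + 5 = 5)
H(Z, R) = 5 + 3*Z (H(Z, R) = 3*Z + 5 = 5 + 3*Z)
89 + H(-10, 13)*x = 89 + (5 + 3*(-10))*49 = 89 + (5 - 30)*49 = 89 - 25*49 = 89 - 1225 = -1136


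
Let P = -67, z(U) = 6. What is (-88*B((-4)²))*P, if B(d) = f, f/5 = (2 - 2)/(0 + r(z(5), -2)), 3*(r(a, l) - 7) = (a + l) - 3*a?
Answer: 0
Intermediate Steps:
r(a, l) = 7 - 2*a/3 + l/3 (r(a, l) = 7 + ((a + l) - 3*a)/3 = 7 + (l - 2*a)/3 = 7 + (-2*a/3 + l/3) = 7 - 2*a/3 + l/3)
f = 0 (f = 5*((2 - 2)/(0 + (7 - ⅔*6 + (⅓)*(-2)))) = 5*(0/(0 + (7 - 4 - ⅔))) = 5*(0/(0 + 7/3)) = 5*(0/(7/3)) = 5*(0*(3/7)) = 5*0 = 0)
B(d) = 0
(-88*B((-4)²))*P = -88*0*(-67) = 0*(-67) = 0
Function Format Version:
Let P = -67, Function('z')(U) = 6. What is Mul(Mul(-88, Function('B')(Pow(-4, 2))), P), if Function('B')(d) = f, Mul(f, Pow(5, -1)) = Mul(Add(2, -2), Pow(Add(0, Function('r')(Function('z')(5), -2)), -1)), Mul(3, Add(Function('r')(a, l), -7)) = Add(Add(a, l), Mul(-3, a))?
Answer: 0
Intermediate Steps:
Function('r')(a, l) = Add(7, Mul(Rational(-2, 3), a), Mul(Rational(1, 3), l)) (Function('r')(a, l) = Add(7, Mul(Rational(1, 3), Add(Add(a, l), Mul(-3, a)))) = Add(7, Mul(Rational(1, 3), Add(l, Mul(-2, a)))) = Add(7, Add(Mul(Rational(-2, 3), a), Mul(Rational(1, 3), l))) = Add(7, Mul(Rational(-2, 3), a), Mul(Rational(1, 3), l)))
f = 0 (f = Mul(5, Mul(Add(2, -2), Pow(Add(0, Add(7, Mul(Rational(-2, 3), 6), Mul(Rational(1, 3), -2))), -1))) = Mul(5, Mul(0, Pow(Add(0, Add(7, -4, Rational(-2, 3))), -1))) = Mul(5, Mul(0, Pow(Add(0, Rational(7, 3)), -1))) = Mul(5, Mul(0, Pow(Rational(7, 3), -1))) = Mul(5, Mul(0, Rational(3, 7))) = Mul(5, 0) = 0)
Function('B')(d) = 0
Mul(Mul(-88, Function('B')(Pow(-4, 2))), P) = Mul(Mul(-88, 0), -67) = Mul(0, -67) = 0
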